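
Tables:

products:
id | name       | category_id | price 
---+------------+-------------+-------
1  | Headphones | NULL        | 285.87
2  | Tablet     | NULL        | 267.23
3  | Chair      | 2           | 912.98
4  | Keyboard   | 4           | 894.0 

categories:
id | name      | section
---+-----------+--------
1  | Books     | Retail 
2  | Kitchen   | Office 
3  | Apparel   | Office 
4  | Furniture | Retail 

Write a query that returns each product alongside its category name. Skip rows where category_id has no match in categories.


INNER JOIN keeps only products rows whose category_id matches an id in categories. Walk through each product:
  - product 1 (Headphones): category_id=NULL, no match -> dropped
  - product 2 (Tablet): category_id=NULL, no match -> dropped
  - product 3 (Chair): category_id=2 -> matches Kitchen
  - product 4 (Keyboard): category_id=4 -> matches Furniture
So 2 of 4 rows are dropped.

SQL:
SELECT a.name, b.name AS category
FROM products a
INNER JOIN categories b ON a.category_id = b.id

Result:
name     | category 
---------+----------
Chair    | Kitchen  
Keyboard | Furniture


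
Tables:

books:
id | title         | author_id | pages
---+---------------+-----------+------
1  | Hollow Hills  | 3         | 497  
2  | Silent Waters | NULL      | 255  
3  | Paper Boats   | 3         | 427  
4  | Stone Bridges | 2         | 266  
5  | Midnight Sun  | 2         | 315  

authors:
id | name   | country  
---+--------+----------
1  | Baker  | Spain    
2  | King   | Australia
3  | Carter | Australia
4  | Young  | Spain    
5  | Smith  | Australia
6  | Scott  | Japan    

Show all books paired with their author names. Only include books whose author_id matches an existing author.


INNER JOIN keeps only books rows whose author_id matches an id in authors. Walk through each book:
  - book 1 (Hollow Hills): author_id=3 -> matches Carter
  - book 2 (Silent Waters): author_id=NULL, no match -> dropped
  - book 3 (Paper Boats): author_id=3 -> matches Carter
  - book 4 (Stone Bridges): author_id=2 -> matches King
  - book 5 (Midnight Sun): author_id=2 -> matches King
So 1 of 5 rows is dropped.

SQL:
SELECT a.title, b.name AS author
FROM books a
INNER JOIN authors b ON a.author_id = b.id

Result:
title         | author
--------------+-------
Hollow Hills  | Carter
Paper Boats   | Carter
Stone Bridges | King  
Midnight Sun  | King  


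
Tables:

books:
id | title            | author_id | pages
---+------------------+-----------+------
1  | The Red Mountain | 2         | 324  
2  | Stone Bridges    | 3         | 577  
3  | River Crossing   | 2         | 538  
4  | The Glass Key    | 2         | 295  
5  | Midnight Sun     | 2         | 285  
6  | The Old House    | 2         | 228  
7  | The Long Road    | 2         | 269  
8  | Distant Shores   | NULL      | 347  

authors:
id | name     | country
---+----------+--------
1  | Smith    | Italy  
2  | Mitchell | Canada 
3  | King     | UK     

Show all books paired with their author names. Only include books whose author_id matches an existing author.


INNER JOIN keeps only books rows whose author_id matches an id in authors. Walk through each book:
  - book 1 (The Red Mountain): author_id=2 -> matches Mitchell
  - book 2 (Stone Bridges): author_id=3 -> matches King
  - book 3 (River Crossing): author_id=2 -> matches Mitchell
  - book 4 (The Glass Key): author_id=2 -> matches Mitchell
  - book 5 (Midnight Sun): author_id=2 -> matches Mitchell
  - book 6 (The Old House): author_id=2 -> matches Mitchell
  - book 7 (The Long Road): author_id=2 -> matches Mitchell
  - book 8 (Distant Shores): author_id=NULL, no match -> dropped
So 1 of 8 rows is dropped.

SQL:
SELECT a.title, b.name AS author
FROM books a
INNER JOIN authors b ON a.author_id = b.id

Result:
title            | author  
-----------------+---------
The Red Mountain | Mitchell
Stone Bridges    | King    
River Crossing   | Mitchell
The Glass Key    | Mitchell
Midnight Sun     | Mitchell
The Old House    | Mitchell
The Long Road    | Mitchell


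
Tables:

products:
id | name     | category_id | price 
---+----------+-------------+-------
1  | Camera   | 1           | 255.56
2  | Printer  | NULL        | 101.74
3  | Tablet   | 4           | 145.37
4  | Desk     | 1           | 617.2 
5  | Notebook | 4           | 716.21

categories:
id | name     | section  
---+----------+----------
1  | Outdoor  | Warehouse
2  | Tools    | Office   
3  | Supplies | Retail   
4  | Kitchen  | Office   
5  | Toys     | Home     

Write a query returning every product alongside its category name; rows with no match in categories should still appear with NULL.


LEFT JOIN keeps every row from products (the left table); where category_id has no match in categories, the category columns become NULL. Walk through each product:
  - product 1 (Camera): category_id=1 -> matches Outdoor
  - product 2 (Printer): category_id=NULL, no match -> kept with NULL
  - product 3 (Tablet): category_id=4 -> matches Kitchen
  - product 4 (Desk): category_id=1 -> matches Outdoor
  - product 5 (Notebook): category_id=4 -> matches Kitchen
All 5 rows appear; 1 has NULL category.

SQL:
SELECT a.name, b.name AS category
FROM products a
LEFT JOIN categories b ON a.category_id = b.id

Result:
name     | category
---------+---------
Camera   | Outdoor 
Printer  | NULL    
Tablet   | Kitchen 
Desk     | Outdoor 
Notebook | Kitchen 


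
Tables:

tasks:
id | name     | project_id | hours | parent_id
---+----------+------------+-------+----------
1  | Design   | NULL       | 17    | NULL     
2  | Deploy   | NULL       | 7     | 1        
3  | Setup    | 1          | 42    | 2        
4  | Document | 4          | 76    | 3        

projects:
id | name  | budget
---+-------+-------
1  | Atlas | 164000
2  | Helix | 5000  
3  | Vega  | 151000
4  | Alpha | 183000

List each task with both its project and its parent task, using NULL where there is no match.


Two LEFT JOINs from the same base table tasks: one to projects via project_id, one to tasks itself via parent_id. Both are LEFT so every task is preserved.
Match against projects:
  - task 1 (Design): project_id=NULL, no match -> kept with NULL
  - task 2 (Deploy): project_id=NULL, no match -> kept with NULL
  - task 3 (Setup): project_id=1 -> matches Atlas
  - task 4 (Document): project_id=4 -> matches Alpha
Match against tasks (self):
  - task 1 (Design): parent_id=NULL -> NULL
  - task 2 (Deploy): parent_id=1 -> Design
  - task 3 (Setup): parent_id=2 -> Deploy
  - task 4 (Document): parent_id=3 -> Setup

SQL:
SELECT a.name, b.name AS project, c.name AS parent
FROM tasks a
LEFT JOIN projects b ON a.project_id = b.id
LEFT JOIN tasks c ON a.parent_id = c.id

Result:
name     | project | parent
---------+---------+-------
Design   | NULL    | NULL  
Deploy   | NULL    | Design
Setup    | Atlas   | Deploy
Document | Alpha   | Setup 


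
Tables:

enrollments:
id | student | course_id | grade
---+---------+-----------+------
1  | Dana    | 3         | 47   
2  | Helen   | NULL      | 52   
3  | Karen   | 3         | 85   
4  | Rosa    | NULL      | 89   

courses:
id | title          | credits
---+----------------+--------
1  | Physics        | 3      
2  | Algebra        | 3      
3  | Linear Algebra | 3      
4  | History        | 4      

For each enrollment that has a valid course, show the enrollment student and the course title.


INNER JOIN keeps only enrollments rows whose course_id matches an id in courses. Walk through each enrollment:
  - enrollment 1 (Dana): course_id=3 -> matches Linear Algebra
  - enrollment 2 (Helen): course_id=NULL, no match -> dropped
  - enrollment 3 (Karen): course_id=3 -> matches Linear Algebra
  - enrollment 4 (Rosa): course_id=NULL, no match -> dropped
So 2 of 4 rows are dropped.

SQL:
SELECT a.student, b.title AS course
FROM enrollments a
INNER JOIN courses b ON a.course_id = b.id

Result:
student | course        
--------+---------------
Dana    | Linear Algebra
Karen   | Linear Algebra


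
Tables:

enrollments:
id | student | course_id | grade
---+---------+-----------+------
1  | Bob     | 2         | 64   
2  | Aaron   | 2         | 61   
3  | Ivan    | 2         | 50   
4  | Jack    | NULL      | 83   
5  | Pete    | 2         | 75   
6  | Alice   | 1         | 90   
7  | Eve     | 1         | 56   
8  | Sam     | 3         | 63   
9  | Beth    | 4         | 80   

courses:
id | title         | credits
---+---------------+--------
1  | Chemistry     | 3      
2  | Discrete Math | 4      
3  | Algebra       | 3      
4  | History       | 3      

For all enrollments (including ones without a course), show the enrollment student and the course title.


LEFT JOIN keeps every row from enrollments (the left table); where course_id has no match in courses, the course columns become NULL. Walk through each enrollment:
  - enrollment 1 (Bob): course_id=2 -> matches Discrete Math
  - enrollment 2 (Aaron): course_id=2 -> matches Discrete Math
  - enrollment 3 (Ivan): course_id=2 -> matches Discrete Math
  - enrollment 4 (Jack): course_id=NULL, no match -> kept with NULL
  - enrollment 5 (Pete): course_id=2 -> matches Discrete Math
  - enrollment 6 (Alice): course_id=1 -> matches Chemistry
  - enrollment 7 (Eve): course_id=1 -> matches Chemistry
  - enrollment 8 (Sam): course_id=3 -> matches Algebra
  - enrollment 9 (Beth): course_id=4 -> matches History
All 9 rows appear; 1 has NULL course.

SQL:
SELECT a.student, b.title AS course
FROM enrollments a
LEFT JOIN courses b ON a.course_id = b.id

Result:
student | course       
--------+--------------
Bob     | Discrete Math
Aaron   | Discrete Math
Ivan    | Discrete Math
Jack    | NULL         
Pete    | Discrete Math
Alice   | Chemistry    
Eve     | Chemistry    
Sam     | Algebra      
Beth    | History      


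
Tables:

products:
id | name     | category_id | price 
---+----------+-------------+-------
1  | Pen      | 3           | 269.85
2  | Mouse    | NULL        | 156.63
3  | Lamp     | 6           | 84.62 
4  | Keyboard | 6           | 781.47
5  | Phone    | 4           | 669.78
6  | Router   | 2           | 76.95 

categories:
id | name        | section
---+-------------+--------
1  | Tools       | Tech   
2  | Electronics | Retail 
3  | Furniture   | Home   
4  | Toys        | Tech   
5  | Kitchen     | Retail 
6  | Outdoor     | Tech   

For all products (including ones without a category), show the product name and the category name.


LEFT JOIN keeps every row from products (the left table); where category_id has no match in categories, the category columns become NULL. Walk through each product:
  - product 1 (Pen): category_id=3 -> matches Furniture
  - product 2 (Mouse): category_id=NULL, no match -> kept with NULL
  - product 3 (Lamp): category_id=6 -> matches Outdoor
  - product 4 (Keyboard): category_id=6 -> matches Outdoor
  - product 5 (Phone): category_id=4 -> matches Toys
  - product 6 (Router): category_id=2 -> matches Electronics
All 6 rows appear; 1 has NULL category.

SQL:
SELECT a.name, b.name AS category
FROM products a
LEFT JOIN categories b ON a.category_id = b.id

Result:
name     | category   
---------+------------
Pen      | Furniture  
Mouse    | NULL       
Lamp     | Outdoor    
Keyboard | Outdoor    
Phone    | Toys       
Router   | Electronics


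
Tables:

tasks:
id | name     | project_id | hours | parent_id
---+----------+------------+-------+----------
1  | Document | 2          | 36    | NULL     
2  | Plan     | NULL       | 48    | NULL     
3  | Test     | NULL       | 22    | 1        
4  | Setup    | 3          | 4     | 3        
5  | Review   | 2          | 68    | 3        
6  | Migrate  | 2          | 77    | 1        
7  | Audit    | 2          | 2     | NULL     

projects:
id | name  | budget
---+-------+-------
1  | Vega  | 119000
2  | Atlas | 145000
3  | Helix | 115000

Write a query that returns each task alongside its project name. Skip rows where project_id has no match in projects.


INNER JOIN keeps only tasks rows whose project_id matches an id in projects. Walk through each task:
  - task 1 (Document): project_id=2 -> matches Atlas
  - task 2 (Plan): project_id=NULL, no match -> dropped
  - task 3 (Test): project_id=NULL, no match -> dropped
  - task 4 (Setup): project_id=3 -> matches Helix
  - task 5 (Review): project_id=2 -> matches Atlas
  - task 6 (Migrate): project_id=2 -> matches Atlas
  - task 7 (Audit): project_id=2 -> matches Atlas
So 2 of 7 rows are dropped.

SQL:
SELECT a.name, b.name AS project
FROM tasks a
INNER JOIN projects b ON a.project_id = b.id

Result:
name     | project
---------+--------
Document | Atlas  
Setup    | Helix  
Review   | Atlas  
Migrate  | Atlas  
Audit    | Atlas  


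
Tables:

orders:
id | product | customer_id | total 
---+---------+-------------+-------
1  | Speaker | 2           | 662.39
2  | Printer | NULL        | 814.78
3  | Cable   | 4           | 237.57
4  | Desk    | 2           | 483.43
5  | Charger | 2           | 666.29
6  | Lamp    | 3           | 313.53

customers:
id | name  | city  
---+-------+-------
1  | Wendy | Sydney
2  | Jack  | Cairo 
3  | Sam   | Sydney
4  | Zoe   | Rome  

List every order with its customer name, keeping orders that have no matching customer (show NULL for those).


LEFT JOIN keeps every row from orders (the left table); where customer_id has no match in customers, the customer columns become NULL. Walk through each order:
  - order 1 (Speaker): customer_id=2 -> matches Jack
  - order 2 (Printer): customer_id=NULL, no match -> kept with NULL
  - order 3 (Cable): customer_id=4 -> matches Zoe
  - order 4 (Desk): customer_id=2 -> matches Jack
  - order 5 (Charger): customer_id=2 -> matches Jack
  - order 6 (Lamp): customer_id=3 -> matches Sam
All 6 rows appear; 1 has NULL customer.

SQL:
SELECT a.product, b.name AS customer
FROM orders a
LEFT JOIN customers b ON a.customer_id = b.id

Result:
product | customer
--------+---------
Speaker | Jack    
Printer | NULL    
Cable   | Zoe     
Desk    | Jack    
Charger | Jack    
Lamp    | Sam     


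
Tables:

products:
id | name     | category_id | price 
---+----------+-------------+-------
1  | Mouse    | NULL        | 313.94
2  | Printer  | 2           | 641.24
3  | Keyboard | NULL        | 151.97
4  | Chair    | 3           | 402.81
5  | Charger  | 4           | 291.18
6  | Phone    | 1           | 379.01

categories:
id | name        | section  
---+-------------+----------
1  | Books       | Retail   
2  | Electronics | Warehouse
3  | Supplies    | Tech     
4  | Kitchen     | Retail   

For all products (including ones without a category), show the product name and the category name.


LEFT JOIN keeps every row from products (the left table); where category_id has no match in categories, the category columns become NULL. Walk through each product:
  - product 1 (Mouse): category_id=NULL, no match -> kept with NULL
  - product 2 (Printer): category_id=2 -> matches Electronics
  - product 3 (Keyboard): category_id=NULL, no match -> kept with NULL
  - product 4 (Chair): category_id=3 -> matches Supplies
  - product 5 (Charger): category_id=4 -> matches Kitchen
  - product 6 (Phone): category_id=1 -> matches Books
All 6 rows appear; 2 have NULL category.

SQL:
SELECT a.name, b.name AS category
FROM products a
LEFT JOIN categories b ON a.category_id = b.id

Result:
name     | category   
---------+------------
Mouse    | NULL       
Printer  | Electronics
Keyboard | NULL       
Chair    | Supplies   
Charger  | Kitchen    
Phone    | Books      


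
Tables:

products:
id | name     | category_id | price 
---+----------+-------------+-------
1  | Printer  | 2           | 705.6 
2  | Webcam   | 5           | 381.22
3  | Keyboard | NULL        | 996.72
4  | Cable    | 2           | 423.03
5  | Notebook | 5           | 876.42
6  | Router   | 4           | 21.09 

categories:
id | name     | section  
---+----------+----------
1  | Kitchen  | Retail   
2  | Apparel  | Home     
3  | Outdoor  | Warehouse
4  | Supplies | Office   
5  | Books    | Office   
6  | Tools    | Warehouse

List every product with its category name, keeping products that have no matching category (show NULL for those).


LEFT JOIN keeps every row from products (the left table); where category_id has no match in categories, the category columns become NULL. Walk through each product:
  - product 1 (Printer): category_id=2 -> matches Apparel
  - product 2 (Webcam): category_id=5 -> matches Books
  - product 3 (Keyboard): category_id=NULL, no match -> kept with NULL
  - product 4 (Cable): category_id=2 -> matches Apparel
  - product 5 (Notebook): category_id=5 -> matches Books
  - product 6 (Router): category_id=4 -> matches Supplies
All 6 rows appear; 1 has NULL category.

SQL:
SELECT a.name, b.name AS category
FROM products a
LEFT JOIN categories b ON a.category_id = b.id

Result:
name     | category
---------+---------
Printer  | Apparel 
Webcam   | Books   
Keyboard | NULL    
Cable    | Apparel 
Notebook | Books   
Router   | Supplies


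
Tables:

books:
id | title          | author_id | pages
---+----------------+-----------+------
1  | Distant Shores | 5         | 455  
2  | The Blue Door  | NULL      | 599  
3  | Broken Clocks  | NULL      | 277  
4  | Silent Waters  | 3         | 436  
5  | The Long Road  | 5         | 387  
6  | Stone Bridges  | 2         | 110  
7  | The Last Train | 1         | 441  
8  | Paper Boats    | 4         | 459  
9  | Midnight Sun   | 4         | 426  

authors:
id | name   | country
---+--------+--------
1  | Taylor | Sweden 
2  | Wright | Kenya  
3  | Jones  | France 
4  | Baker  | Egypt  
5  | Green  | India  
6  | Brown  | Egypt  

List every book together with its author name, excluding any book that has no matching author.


INNER JOIN keeps only books rows whose author_id matches an id in authors. Walk through each book:
  - book 1 (Distant Shores): author_id=5 -> matches Green
  - book 2 (The Blue Door): author_id=NULL, no match -> dropped
  - book 3 (Broken Clocks): author_id=NULL, no match -> dropped
  - book 4 (Silent Waters): author_id=3 -> matches Jones
  - book 5 (The Long Road): author_id=5 -> matches Green
  - book 6 (Stone Bridges): author_id=2 -> matches Wright
  - book 7 (The Last Train): author_id=1 -> matches Taylor
  - book 8 (Paper Boats): author_id=4 -> matches Baker
  - book 9 (Midnight Sun): author_id=4 -> matches Baker
So 2 of 9 rows are dropped.

SQL:
SELECT a.title, b.name AS author
FROM books a
INNER JOIN authors b ON a.author_id = b.id

Result:
title          | author
---------------+-------
Distant Shores | Green 
Silent Waters  | Jones 
The Long Road  | Green 
Stone Bridges  | Wright
The Last Train | Taylor
Paper Boats    | Baker 
Midnight Sun   | Baker 


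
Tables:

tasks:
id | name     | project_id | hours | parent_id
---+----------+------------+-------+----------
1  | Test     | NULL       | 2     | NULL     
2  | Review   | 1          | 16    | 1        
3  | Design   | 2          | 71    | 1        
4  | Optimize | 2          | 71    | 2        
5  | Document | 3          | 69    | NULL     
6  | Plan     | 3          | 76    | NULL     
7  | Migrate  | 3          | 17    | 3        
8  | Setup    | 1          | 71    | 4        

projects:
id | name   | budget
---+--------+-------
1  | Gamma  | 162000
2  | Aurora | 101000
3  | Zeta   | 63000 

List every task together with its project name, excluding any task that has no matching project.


INNER JOIN keeps only tasks rows whose project_id matches an id in projects. Walk through each task:
  - task 1 (Test): project_id=NULL, no match -> dropped
  - task 2 (Review): project_id=1 -> matches Gamma
  - task 3 (Design): project_id=2 -> matches Aurora
  - task 4 (Optimize): project_id=2 -> matches Aurora
  - task 5 (Document): project_id=3 -> matches Zeta
  - task 6 (Plan): project_id=3 -> matches Zeta
  - task 7 (Migrate): project_id=3 -> matches Zeta
  - task 8 (Setup): project_id=1 -> matches Gamma
So 1 of 8 rows is dropped.

SQL:
SELECT a.name, b.name AS project
FROM tasks a
INNER JOIN projects b ON a.project_id = b.id

Result:
name     | project
---------+--------
Review   | Gamma  
Design   | Aurora 
Optimize | Aurora 
Document | Zeta   
Plan     | Zeta   
Migrate  | Zeta   
Setup    | Gamma  


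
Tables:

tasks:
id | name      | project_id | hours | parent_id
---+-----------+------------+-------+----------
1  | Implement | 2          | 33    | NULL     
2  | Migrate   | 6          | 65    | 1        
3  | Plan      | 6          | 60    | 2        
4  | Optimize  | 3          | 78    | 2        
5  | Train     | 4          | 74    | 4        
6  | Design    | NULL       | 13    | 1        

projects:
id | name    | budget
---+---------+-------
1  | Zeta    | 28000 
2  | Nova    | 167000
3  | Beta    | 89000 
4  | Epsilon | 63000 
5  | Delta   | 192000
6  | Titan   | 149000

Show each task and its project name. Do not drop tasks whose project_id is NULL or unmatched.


LEFT JOIN keeps every row from tasks (the left table); where project_id has no match in projects, the project columns become NULL. Walk through each task:
  - task 1 (Implement): project_id=2 -> matches Nova
  - task 2 (Migrate): project_id=6 -> matches Titan
  - task 3 (Plan): project_id=6 -> matches Titan
  - task 4 (Optimize): project_id=3 -> matches Beta
  - task 5 (Train): project_id=4 -> matches Epsilon
  - task 6 (Design): project_id=NULL, no match -> kept with NULL
All 6 rows appear; 1 has NULL project.

SQL:
SELECT a.name, b.name AS project
FROM tasks a
LEFT JOIN projects b ON a.project_id = b.id

Result:
name      | project
----------+--------
Implement | Nova   
Migrate   | Titan  
Plan      | Titan  
Optimize  | Beta   
Train     | Epsilon
Design    | NULL   


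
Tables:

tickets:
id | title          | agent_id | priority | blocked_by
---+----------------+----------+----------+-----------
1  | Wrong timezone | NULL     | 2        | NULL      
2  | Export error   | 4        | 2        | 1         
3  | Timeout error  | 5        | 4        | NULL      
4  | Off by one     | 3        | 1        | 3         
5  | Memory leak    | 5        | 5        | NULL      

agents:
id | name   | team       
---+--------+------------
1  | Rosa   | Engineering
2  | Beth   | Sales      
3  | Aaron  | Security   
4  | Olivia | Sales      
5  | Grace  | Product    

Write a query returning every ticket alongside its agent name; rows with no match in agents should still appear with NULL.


LEFT JOIN keeps every row from tickets (the left table); where agent_id has no match in agents, the agent columns become NULL. Walk through each ticket:
  - ticket 1 (Wrong timezone): agent_id=NULL, no match -> kept with NULL
  - ticket 2 (Export error): agent_id=4 -> matches Olivia
  - ticket 3 (Timeout error): agent_id=5 -> matches Grace
  - ticket 4 (Off by one): agent_id=3 -> matches Aaron
  - ticket 5 (Memory leak): agent_id=5 -> matches Grace
All 5 rows appear; 1 has NULL agent.

SQL:
SELECT a.title, b.name AS agent
FROM tickets a
LEFT JOIN agents b ON a.agent_id = b.id

Result:
title          | agent 
---------------+-------
Wrong timezone | NULL  
Export error   | Olivia
Timeout error  | Grace 
Off by one     | Aaron 
Memory leak    | Grace 


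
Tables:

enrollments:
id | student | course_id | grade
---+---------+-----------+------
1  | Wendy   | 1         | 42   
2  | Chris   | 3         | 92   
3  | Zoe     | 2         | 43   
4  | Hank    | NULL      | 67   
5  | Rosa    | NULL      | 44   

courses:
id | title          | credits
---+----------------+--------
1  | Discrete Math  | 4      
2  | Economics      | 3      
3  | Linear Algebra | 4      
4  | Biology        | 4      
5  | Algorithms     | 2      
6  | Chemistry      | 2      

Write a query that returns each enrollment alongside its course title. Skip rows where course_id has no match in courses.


INNER JOIN keeps only enrollments rows whose course_id matches an id in courses. Walk through each enrollment:
  - enrollment 1 (Wendy): course_id=1 -> matches Discrete Math
  - enrollment 2 (Chris): course_id=3 -> matches Linear Algebra
  - enrollment 3 (Zoe): course_id=2 -> matches Economics
  - enrollment 4 (Hank): course_id=NULL, no match -> dropped
  - enrollment 5 (Rosa): course_id=NULL, no match -> dropped
So 2 of 5 rows are dropped.

SQL:
SELECT a.student, b.title AS course
FROM enrollments a
INNER JOIN courses b ON a.course_id = b.id

Result:
student | course        
--------+---------------
Wendy   | Discrete Math 
Chris   | Linear Algebra
Zoe     | Economics     


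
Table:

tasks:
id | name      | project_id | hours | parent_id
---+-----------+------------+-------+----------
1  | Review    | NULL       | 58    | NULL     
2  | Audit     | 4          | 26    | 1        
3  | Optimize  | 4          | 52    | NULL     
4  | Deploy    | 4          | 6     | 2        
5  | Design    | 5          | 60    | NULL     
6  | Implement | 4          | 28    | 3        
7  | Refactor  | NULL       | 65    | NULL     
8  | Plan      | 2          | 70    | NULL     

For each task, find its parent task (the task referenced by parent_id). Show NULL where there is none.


This is a self-join: tasks is joined to a second copy of itself, matching each row's parent_id to another row's id. Use LEFT JOIN so rows with parent_id=NULL are kept.
  - task 1 (Review): parent_id=NULL -> NULL
  - task 2 (Audit): parent_id=1 -> Review
  - task 3 (Optimize): parent_id=NULL -> NULL
  - task 4 (Deploy): parent_id=2 -> Audit
  - task 5 (Design): parent_id=NULL -> NULL
  - task 6 (Implement): parent_id=3 -> Optimize
  - task 7 (Refactor): parent_id=NULL -> NULL
  - task 8 (Plan): parent_id=NULL -> NULL

SQL:
SELECT a.name AS item, b.name AS parent
FROM tasks a
LEFT JOIN tasks b ON a.parent_id = b.id

Result:
item      | parent  
----------+---------
Review    | NULL    
Audit     | Review  
Optimize  | NULL    
Deploy    | Audit   
Design    | NULL    
Implement | Optimize
Refactor  | NULL    
Plan      | NULL    


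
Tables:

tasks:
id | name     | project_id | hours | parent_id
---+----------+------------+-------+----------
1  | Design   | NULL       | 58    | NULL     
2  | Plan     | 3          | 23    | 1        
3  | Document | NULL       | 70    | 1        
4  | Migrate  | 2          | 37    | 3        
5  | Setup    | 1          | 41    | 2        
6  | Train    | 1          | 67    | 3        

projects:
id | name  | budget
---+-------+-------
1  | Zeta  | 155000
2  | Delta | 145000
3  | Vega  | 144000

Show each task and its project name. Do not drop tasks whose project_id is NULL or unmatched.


LEFT JOIN keeps every row from tasks (the left table); where project_id has no match in projects, the project columns become NULL. Walk through each task:
  - task 1 (Design): project_id=NULL, no match -> kept with NULL
  - task 2 (Plan): project_id=3 -> matches Vega
  - task 3 (Document): project_id=NULL, no match -> kept with NULL
  - task 4 (Migrate): project_id=2 -> matches Delta
  - task 5 (Setup): project_id=1 -> matches Zeta
  - task 6 (Train): project_id=1 -> matches Zeta
All 6 rows appear; 2 have NULL project.

SQL:
SELECT a.name, b.name AS project
FROM tasks a
LEFT JOIN projects b ON a.project_id = b.id

Result:
name     | project
---------+--------
Design   | NULL   
Plan     | Vega   
Document | NULL   
Migrate  | Delta  
Setup    | Zeta   
Train    | Zeta   


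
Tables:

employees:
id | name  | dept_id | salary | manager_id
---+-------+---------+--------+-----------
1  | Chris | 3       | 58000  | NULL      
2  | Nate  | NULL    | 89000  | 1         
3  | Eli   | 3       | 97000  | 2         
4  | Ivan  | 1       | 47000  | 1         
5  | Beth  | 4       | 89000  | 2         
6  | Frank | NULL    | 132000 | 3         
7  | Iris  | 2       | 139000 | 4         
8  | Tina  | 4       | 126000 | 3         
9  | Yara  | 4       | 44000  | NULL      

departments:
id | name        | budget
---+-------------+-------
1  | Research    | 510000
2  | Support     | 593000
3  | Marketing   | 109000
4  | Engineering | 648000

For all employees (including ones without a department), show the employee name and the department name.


LEFT JOIN keeps every row from employees (the left table); where dept_id has no match in departments, the department columns become NULL. Walk through each employee:
  - employee 1 (Chris): dept_id=3 -> matches Marketing
  - employee 2 (Nate): dept_id=NULL, no match -> kept with NULL
  - employee 3 (Eli): dept_id=3 -> matches Marketing
  - employee 4 (Ivan): dept_id=1 -> matches Research
  - employee 5 (Beth): dept_id=4 -> matches Engineering
  - employee 6 (Frank): dept_id=NULL, no match -> kept with NULL
  - employee 7 (Iris): dept_id=2 -> matches Support
  - employee 8 (Tina): dept_id=4 -> matches Engineering
  - employee 9 (Yara): dept_id=4 -> matches Engineering
All 9 rows appear; 2 have NULL department.

SQL:
SELECT a.name, b.name AS department
FROM employees a
LEFT JOIN departments b ON a.dept_id = b.id

Result:
name  | department 
------+------------
Chris | Marketing  
Nate  | NULL       
Eli   | Marketing  
Ivan  | Research   
Beth  | Engineering
Frank | NULL       
Iris  | Support    
Tina  | Engineering
Yara  | Engineering


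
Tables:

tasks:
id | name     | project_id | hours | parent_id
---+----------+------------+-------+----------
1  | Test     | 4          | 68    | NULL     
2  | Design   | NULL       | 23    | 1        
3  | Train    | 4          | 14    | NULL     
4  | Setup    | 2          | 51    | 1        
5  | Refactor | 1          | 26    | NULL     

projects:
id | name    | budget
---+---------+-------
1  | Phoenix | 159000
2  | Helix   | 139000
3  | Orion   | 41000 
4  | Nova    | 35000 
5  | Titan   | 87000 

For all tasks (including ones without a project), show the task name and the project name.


LEFT JOIN keeps every row from tasks (the left table); where project_id has no match in projects, the project columns become NULL. Walk through each task:
  - task 1 (Test): project_id=4 -> matches Nova
  - task 2 (Design): project_id=NULL, no match -> kept with NULL
  - task 3 (Train): project_id=4 -> matches Nova
  - task 4 (Setup): project_id=2 -> matches Helix
  - task 5 (Refactor): project_id=1 -> matches Phoenix
All 5 rows appear; 1 has NULL project.

SQL:
SELECT a.name, b.name AS project
FROM tasks a
LEFT JOIN projects b ON a.project_id = b.id

Result:
name     | project
---------+--------
Test     | Nova   
Design   | NULL   
Train    | Nova   
Setup    | Helix  
Refactor | Phoenix


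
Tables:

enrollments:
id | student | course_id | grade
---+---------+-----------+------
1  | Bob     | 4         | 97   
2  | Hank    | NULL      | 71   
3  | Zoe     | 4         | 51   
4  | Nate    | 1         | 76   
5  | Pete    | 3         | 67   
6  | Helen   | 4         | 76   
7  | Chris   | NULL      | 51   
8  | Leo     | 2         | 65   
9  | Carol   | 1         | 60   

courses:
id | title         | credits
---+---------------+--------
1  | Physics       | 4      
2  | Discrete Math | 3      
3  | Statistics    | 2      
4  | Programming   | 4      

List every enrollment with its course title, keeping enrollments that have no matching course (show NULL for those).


LEFT JOIN keeps every row from enrollments (the left table); where course_id has no match in courses, the course columns become NULL. Walk through each enrollment:
  - enrollment 1 (Bob): course_id=4 -> matches Programming
  - enrollment 2 (Hank): course_id=NULL, no match -> kept with NULL
  - enrollment 3 (Zoe): course_id=4 -> matches Programming
  - enrollment 4 (Nate): course_id=1 -> matches Physics
  - enrollment 5 (Pete): course_id=3 -> matches Statistics
  - enrollment 6 (Helen): course_id=4 -> matches Programming
  - enrollment 7 (Chris): course_id=NULL, no match -> kept with NULL
  - enrollment 8 (Leo): course_id=2 -> matches Discrete Math
  - enrollment 9 (Carol): course_id=1 -> matches Physics
All 9 rows appear; 2 have NULL course.

SQL:
SELECT a.student, b.title AS course
FROM enrollments a
LEFT JOIN courses b ON a.course_id = b.id

Result:
student | course       
--------+--------------
Bob     | Programming  
Hank    | NULL         
Zoe     | Programming  
Nate    | Physics      
Pete    | Statistics   
Helen   | Programming  
Chris   | NULL         
Leo     | Discrete Math
Carol   | Physics      


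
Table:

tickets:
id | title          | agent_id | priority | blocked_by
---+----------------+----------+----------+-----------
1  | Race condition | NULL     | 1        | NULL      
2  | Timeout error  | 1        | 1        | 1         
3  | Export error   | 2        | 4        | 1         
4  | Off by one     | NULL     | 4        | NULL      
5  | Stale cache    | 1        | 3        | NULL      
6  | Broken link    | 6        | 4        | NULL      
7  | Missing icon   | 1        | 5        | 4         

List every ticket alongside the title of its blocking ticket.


This is a self-join: tickets is joined to a second copy of itself, matching each row's blocked_by to another row's id. Use LEFT JOIN so rows with blocked_by=NULL are kept.
  - ticket 1 (Race condition): blocked_by=NULL -> NULL
  - ticket 2 (Timeout error): blocked_by=1 -> Race condition
  - ticket 3 (Export error): blocked_by=1 -> Race condition
  - ticket 4 (Off by one): blocked_by=NULL -> NULL
  - ticket 5 (Stale cache): blocked_by=NULL -> NULL
  - ticket 6 (Broken link): blocked_by=NULL -> NULL
  - ticket 7 (Missing icon): blocked_by=4 -> Off by one

SQL:
SELECT a.title AS item, b.title AS blocked_by
FROM tickets a
LEFT JOIN tickets b ON a.blocked_by = b.id

Result:
item           | blocked_by    
---------------+---------------
Race condition | NULL          
Timeout error  | Race condition
Export error   | Race condition
Off by one     | NULL          
Stale cache    | NULL          
Broken link    | NULL          
Missing icon   | Off by one    


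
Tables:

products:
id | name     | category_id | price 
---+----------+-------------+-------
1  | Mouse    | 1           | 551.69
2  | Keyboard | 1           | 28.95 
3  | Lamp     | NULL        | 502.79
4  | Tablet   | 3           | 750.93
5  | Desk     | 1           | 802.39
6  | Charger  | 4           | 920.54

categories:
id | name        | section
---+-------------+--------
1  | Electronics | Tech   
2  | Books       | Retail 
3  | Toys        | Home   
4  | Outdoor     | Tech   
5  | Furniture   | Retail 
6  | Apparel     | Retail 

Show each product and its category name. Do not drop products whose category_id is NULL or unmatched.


LEFT JOIN keeps every row from products (the left table); where category_id has no match in categories, the category columns become NULL. Walk through each product:
  - product 1 (Mouse): category_id=1 -> matches Electronics
  - product 2 (Keyboard): category_id=1 -> matches Electronics
  - product 3 (Lamp): category_id=NULL, no match -> kept with NULL
  - product 4 (Tablet): category_id=3 -> matches Toys
  - product 5 (Desk): category_id=1 -> matches Electronics
  - product 6 (Charger): category_id=4 -> matches Outdoor
All 6 rows appear; 1 has NULL category.

SQL:
SELECT a.name, b.name AS category
FROM products a
LEFT JOIN categories b ON a.category_id = b.id

Result:
name     | category   
---------+------------
Mouse    | Electronics
Keyboard | Electronics
Lamp     | NULL       
Tablet   | Toys       
Desk     | Electronics
Charger  | Outdoor    


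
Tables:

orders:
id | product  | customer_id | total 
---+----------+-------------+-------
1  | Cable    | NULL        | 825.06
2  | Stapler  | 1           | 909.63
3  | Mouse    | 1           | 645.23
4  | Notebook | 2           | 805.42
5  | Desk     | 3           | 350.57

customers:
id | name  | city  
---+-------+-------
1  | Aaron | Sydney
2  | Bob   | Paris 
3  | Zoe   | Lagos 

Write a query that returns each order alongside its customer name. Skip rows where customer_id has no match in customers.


INNER JOIN keeps only orders rows whose customer_id matches an id in customers. Walk through each order:
  - order 1 (Cable): customer_id=NULL, no match -> dropped
  - order 2 (Stapler): customer_id=1 -> matches Aaron
  - order 3 (Mouse): customer_id=1 -> matches Aaron
  - order 4 (Notebook): customer_id=2 -> matches Bob
  - order 5 (Desk): customer_id=3 -> matches Zoe
So 1 of 5 rows is dropped.

SQL:
SELECT a.product, b.name AS customer
FROM orders a
INNER JOIN customers b ON a.customer_id = b.id

Result:
product  | customer
---------+---------
Stapler  | Aaron   
Mouse    | Aaron   
Notebook | Bob     
Desk     | Zoe     


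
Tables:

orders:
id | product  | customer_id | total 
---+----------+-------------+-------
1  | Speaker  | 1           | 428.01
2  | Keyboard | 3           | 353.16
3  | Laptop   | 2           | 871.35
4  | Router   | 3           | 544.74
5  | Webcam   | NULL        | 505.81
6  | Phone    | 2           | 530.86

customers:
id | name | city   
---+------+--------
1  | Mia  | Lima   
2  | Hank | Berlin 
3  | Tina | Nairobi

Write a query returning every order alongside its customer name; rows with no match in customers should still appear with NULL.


LEFT JOIN keeps every row from orders (the left table); where customer_id has no match in customers, the customer columns become NULL. Walk through each order:
  - order 1 (Speaker): customer_id=1 -> matches Mia
  - order 2 (Keyboard): customer_id=3 -> matches Tina
  - order 3 (Laptop): customer_id=2 -> matches Hank
  - order 4 (Router): customer_id=3 -> matches Tina
  - order 5 (Webcam): customer_id=NULL, no match -> kept with NULL
  - order 6 (Phone): customer_id=2 -> matches Hank
All 6 rows appear; 1 has NULL customer.

SQL:
SELECT a.product, b.name AS customer
FROM orders a
LEFT JOIN customers b ON a.customer_id = b.id

Result:
product  | customer
---------+---------
Speaker  | Mia     
Keyboard | Tina    
Laptop   | Hank    
Router   | Tina    
Webcam   | NULL    
Phone    | Hank    


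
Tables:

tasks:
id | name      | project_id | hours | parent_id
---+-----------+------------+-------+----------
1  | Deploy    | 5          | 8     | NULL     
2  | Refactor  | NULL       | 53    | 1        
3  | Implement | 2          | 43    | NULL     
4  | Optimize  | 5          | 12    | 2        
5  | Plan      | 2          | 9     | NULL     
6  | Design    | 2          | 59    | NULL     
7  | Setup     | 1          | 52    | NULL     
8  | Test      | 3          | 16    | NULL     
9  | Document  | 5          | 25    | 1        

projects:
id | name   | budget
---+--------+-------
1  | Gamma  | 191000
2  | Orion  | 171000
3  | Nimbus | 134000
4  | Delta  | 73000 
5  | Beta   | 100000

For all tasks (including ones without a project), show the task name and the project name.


LEFT JOIN keeps every row from tasks (the left table); where project_id has no match in projects, the project columns become NULL. Walk through each task:
  - task 1 (Deploy): project_id=5 -> matches Beta
  - task 2 (Refactor): project_id=NULL, no match -> kept with NULL
  - task 3 (Implement): project_id=2 -> matches Orion
  - task 4 (Optimize): project_id=5 -> matches Beta
  - task 5 (Plan): project_id=2 -> matches Orion
  - task 6 (Design): project_id=2 -> matches Orion
  - task 7 (Setup): project_id=1 -> matches Gamma
  - task 8 (Test): project_id=3 -> matches Nimbus
  - task 9 (Document): project_id=5 -> matches Beta
All 9 rows appear; 1 has NULL project.

SQL:
SELECT a.name, b.name AS project
FROM tasks a
LEFT JOIN projects b ON a.project_id = b.id

Result:
name      | project
----------+--------
Deploy    | Beta   
Refactor  | NULL   
Implement | Orion  
Optimize  | Beta   
Plan      | Orion  
Design    | Orion  
Setup     | Gamma  
Test      | Nimbus 
Document  | Beta   


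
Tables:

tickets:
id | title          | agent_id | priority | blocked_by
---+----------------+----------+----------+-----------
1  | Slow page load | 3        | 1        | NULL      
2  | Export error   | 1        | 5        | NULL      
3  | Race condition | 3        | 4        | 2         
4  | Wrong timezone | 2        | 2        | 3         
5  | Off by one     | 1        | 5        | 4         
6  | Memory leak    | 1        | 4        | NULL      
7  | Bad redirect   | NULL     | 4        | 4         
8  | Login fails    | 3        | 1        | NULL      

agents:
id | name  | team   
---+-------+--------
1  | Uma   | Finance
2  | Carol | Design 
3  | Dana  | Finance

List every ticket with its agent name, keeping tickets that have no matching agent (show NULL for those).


LEFT JOIN keeps every row from tickets (the left table); where agent_id has no match in agents, the agent columns become NULL. Walk through each ticket:
  - ticket 1 (Slow page load): agent_id=3 -> matches Dana
  - ticket 2 (Export error): agent_id=1 -> matches Uma
  - ticket 3 (Race condition): agent_id=3 -> matches Dana
  - ticket 4 (Wrong timezone): agent_id=2 -> matches Carol
  - ticket 5 (Off by one): agent_id=1 -> matches Uma
  - ticket 6 (Memory leak): agent_id=1 -> matches Uma
  - ticket 7 (Bad redirect): agent_id=NULL, no match -> kept with NULL
  - ticket 8 (Login fails): agent_id=3 -> matches Dana
All 8 rows appear; 1 has NULL agent.

SQL:
SELECT a.title, b.name AS agent
FROM tickets a
LEFT JOIN agents b ON a.agent_id = b.id

Result:
title          | agent
---------------+------
Slow page load | Dana 
Export error   | Uma  
Race condition | Dana 
Wrong timezone | Carol
Off by one     | Uma  
Memory leak    | Uma  
Bad redirect   | NULL 
Login fails    | Dana 
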